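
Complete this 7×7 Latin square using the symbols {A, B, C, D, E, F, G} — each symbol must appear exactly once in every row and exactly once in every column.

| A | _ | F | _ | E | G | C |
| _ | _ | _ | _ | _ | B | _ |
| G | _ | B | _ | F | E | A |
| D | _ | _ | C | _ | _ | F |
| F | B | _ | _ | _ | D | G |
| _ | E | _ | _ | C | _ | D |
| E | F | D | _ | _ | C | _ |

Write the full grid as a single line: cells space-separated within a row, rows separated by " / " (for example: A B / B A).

(r1,c2) = D
(r1,c4) = B
(r2,c1) = C
(r2,c7) = E
(r3,c2) = C
(r3,c4) = D
(r4,c6) = A
(r5,c5) = A
(r6,c1) = B
(r6,c6) = F
(r7,c7) = B
(r4,c2) = G
(r4,c3) = E
(r4,c5) = B
(r5,c3) = C
(r5,c4) = E
(r7,c5) = G
(r2,c2) = A
(r2,c3) = G
(r2,c4) = F
(r2,c5) = D
(r6,c3) = A
(r6,c4) = G
(r7,c4) = A

A D F B E G C / C A G F D B E / G C B D F E A / D G E C B A F / F B C E A D G / B E A G C F D / E F D A G C B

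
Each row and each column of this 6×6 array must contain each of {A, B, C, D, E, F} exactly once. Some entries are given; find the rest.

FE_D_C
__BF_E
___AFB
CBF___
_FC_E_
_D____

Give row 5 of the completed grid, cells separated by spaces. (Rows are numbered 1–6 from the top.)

A F C B E D

At row 1, column 3: row 1 has {C,D,E,F}; column 3 has {B,C,F}; that leaves A.
At row 1, column 5: row 1 has {A,C,D,E,F}; column 5 has {E,F}; that leaves B.
At row 3, column 2: row 3 has {A,B,F}; column 2 has {B,D,E,F}; that leaves C.
At row 4, column 4: row 4 has {B,C,F}; column 4 has {A,D,F}; that leaves E.
At row 5, column 4: row 5 has {C,E,F}; column 4 has {A,D,E,F}; that leaves B.
At row 6, column 3: row 6 has {D}; column 3 has {A,B,C,F}; that leaves E.
At row 6, column 4: row 6 has {D,E}; column 4 has {A,B,D,E,F}; that leaves C.
At row 6, column 5: row 6 has {C,D,E}; column 5 has {B,E,F}; that leaves A.
At row 6, column 6: row 6 has {A,C,D,E}; column 6 has {B,C,E}; that leaves F.
At row 2, column 2: row 2 has {B,E,F}; column 2 has {B,C,D,E,F}; that leaves A.
At row 3, column 3: row 3 has {A,B,C,F}; column 3 has {A,B,C,E,F}; that leaves D.
At row 4, column 5: row 4 has {B,C,E,F}; column 5 has {A,B,E,F}; that leaves D.
At row 4, column 6: row 4 has {B,C,D,E,F}; column 6 has {B,C,E,F}; that leaves A.
At row 5, column 6: row 5 has {B,C,E,F}; column 6 has {A,B,C,E,F}; that leaves D.
At row 6, column 1: row 6 has {A,C,D,E,F}; column 1 has {C,F}; that leaves B.
At row 2, column 1: row 2 has {A,B,E,F}; column 1 has {B,C,F}; that leaves D.
At row 2, column 5: row 2 has {A,B,D,E,F}; column 5 has {A,B,D,E,F}; that leaves C.
At row 3, column 1: row 3 has {A,B,C,D,F}; column 1 has {B,C,D,F}; that leaves E.
At row 5, column 1: row 5 has {B,C,D,E,F}; column 1 has {B,C,D,E,F}; that leaves A.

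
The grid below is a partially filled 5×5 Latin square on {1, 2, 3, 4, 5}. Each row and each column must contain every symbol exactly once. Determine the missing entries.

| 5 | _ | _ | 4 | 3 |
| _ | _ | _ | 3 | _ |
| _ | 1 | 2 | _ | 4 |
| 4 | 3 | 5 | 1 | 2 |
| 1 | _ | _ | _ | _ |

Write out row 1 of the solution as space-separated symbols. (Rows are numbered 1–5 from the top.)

(r1,c2) = 2
(r1,c3) = 1

5 2 1 4 3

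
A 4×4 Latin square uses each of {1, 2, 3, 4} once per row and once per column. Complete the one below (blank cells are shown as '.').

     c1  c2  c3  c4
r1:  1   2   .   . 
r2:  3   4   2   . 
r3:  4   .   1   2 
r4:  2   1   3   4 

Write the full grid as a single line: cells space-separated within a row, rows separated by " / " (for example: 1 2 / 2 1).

Cell (r1,c3): row 1 has {1,2}; column 3 has {1,2,3} → 4.
Cell (r1,c4): row 1 has {1,2,4}; column 4 has {2,4} → 3.
Cell (r2,c4): row 2 has {2,3,4}; column 4 has {2,3,4} → 1.
Cell (r3,c2): row 3 has {1,2,4}; column 2 has {1,2,4} → 3.

1 2 4 3 / 3 4 2 1 / 4 3 1 2 / 2 1 3 4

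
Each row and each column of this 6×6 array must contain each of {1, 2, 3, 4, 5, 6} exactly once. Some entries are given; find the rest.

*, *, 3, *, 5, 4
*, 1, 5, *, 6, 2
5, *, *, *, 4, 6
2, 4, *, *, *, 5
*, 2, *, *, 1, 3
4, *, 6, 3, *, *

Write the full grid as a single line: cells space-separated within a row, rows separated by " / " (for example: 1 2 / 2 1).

row 1 has {3,4,5}; column 2 has {1,2,4} — only 6 is left for (r1,c2).
row 2 has {1,2,5,6}; column 1 has {2,4,5} — only 3 is left for (r2,c1).
row 2 has {1,2,3,5,6}; column 4 has {3} — only 4 is left for (r2,c4).
row 3 has {4,5,6}; column 2 has {1,2,4,6} — only 3 is left for (r3,c2).
row 4 has {2,4,5}; column 3 has {3,5,6} — only 1 is left for (r4,c3).
row 4 has {1,2,4,5}; column 4 has {3,4} — only 6 is left for (r4,c4).
row 4 has {1,2,4,5,6}; column 5 has {1,4,5,6} — only 3 is left for (r4,c5).
row 5 has {1,2,3}; column 1 has {2,3,4,5} — only 6 is left for (r5,c1).
row 5 has {1,2,3,6}; column 3 has {1,3,5,6} — only 4 is left for (r5,c3).
row 5 has {1,2,3,4,6}; column 4 has {3,4,6} — only 5 is left for (r5,c4).
row 6 has {3,4,6}; column 2 has {1,2,3,4,6} — only 5 is left for (r6,c2).
row 6 has {3,4,5,6}; column 5 has {1,3,4,5,6} — only 2 is left for (r6,c5).
row 6 has {2,3,4,5,6}; column 6 has {2,3,4,5,6} — only 1 is left for (r6,c6).
row 1 has {3,4,5,6}; column 1 has {2,3,4,5,6} — only 1 is left for (r1,c1).
row 1 has {1,3,4,5,6}; column 4 has {3,4,5,6} — only 2 is left for (r1,c4).
row 3 has {3,4,5,6}; column 3 has {1,3,4,5,6} — only 2 is left for (r3,c3).
row 3 has {2,3,4,5,6}; column 4 has {2,3,4,5,6} — only 1 is left for (r3,c4).

1 6 3 2 5 4 / 3 1 5 4 6 2 / 5 3 2 1 4 6 / 2 4 1 6 3 5 / 6 2 4 5 1 3 / 4 5 6 3 2 1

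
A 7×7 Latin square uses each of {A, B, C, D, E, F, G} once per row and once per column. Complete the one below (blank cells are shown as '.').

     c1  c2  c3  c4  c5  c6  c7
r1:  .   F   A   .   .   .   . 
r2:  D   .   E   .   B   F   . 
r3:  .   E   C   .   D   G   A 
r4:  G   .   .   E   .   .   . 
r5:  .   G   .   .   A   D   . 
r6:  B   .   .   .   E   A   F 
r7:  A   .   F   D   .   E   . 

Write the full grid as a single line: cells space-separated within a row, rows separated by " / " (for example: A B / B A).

At row 3, column 1: row 3 has {A,C,D,E,G}; column 1 has {A,B,D,G}; that leaves F.
At row 3, column 4: row 3 has {A,C,D,E,F,G}; column 4 has {D,E}; that leaves B.
At row 5, column 3: row 5 has {A,D,G}; column 3 has {A,C,E,F}; that leaves B.
At row 4, column 3: row 4 has {E,G}; column 3 has {A,B,C,E,F}; that leaves D.
At row 6, column 3: row 6 has {A,B,E,F}; column 3 has {A,B,C,D,E,F}; that leaves G.
At row 6, column 4: row 6 has {A,B,E,F,G}; column 4 has {B,D,E}; that leaves C.
At row 1, column 4: row 1 has {A,F}; column 4 has {B,C,D,E}; that leaves G.
At row 1, column 5: row 1 has {A,F,G}; column 5 has {A,B,D,E}; that leaves C.
At row 1, column 6: row 1 has {A,C,F,G}; column 6 has {A,D,E,F,G}; that leaves B.
At row 2, column 4: row 2 has {B,D,E,F}; column 4 has {B,C,D,E,G}; that leaves A.
At row 4, column 5: row 4 has {D,E,G}; column 5 has {A,B,C,D,E}; that leaves F.
At row 4, column 6: row 4 has {D,E,F,G}; column 6 has {A,B,D,E,F,G}; that leaves C.
At row 4, column 7: row 4 has {C,D,E,F,G}; column 7 has {A,F}; that leaves B.
At row 5, column 4: row 5 has {A,B,D,G}; column 4 has {A,B,C,D,E,G}; that leaves F.
At row 6, column 2: row 6 has {A,B,C,E,F,G}; column 2 has {E,F,G}; that leaves D.
At row 7, column 5: row 7 has {A,D,E,F}; column 5 has {A,B,C,D,E,F}; that leaves G.
At row 7, column 7: row 7 has {A,D,E,F,G}; column 7 has {A,B,F}; that leaves C.
At row 1, column 1: row 1 has {A,B,C,F,G}; column 1 has {A,B,D,F,G}; that leaves E.
At row 1, column 7: row 1 has {A,B,C,E,F,G}; column 7 has {A,B,C,F}; that leaves D.
At row 2, column 2: row 2 has {A,B,D,E,F}; column 2 has {D,E,F,G}; that leaves C.
At row 2, column 7: row 2 has {A,B,C,D,E,F}; column 7 has {A,B,C,D,F}; that leaves G.
At row 4, column 2: row 4 has {B,C,D,E,F,G}; column 2 has {C,D,E,F,G}; that leaves A.
At row 5, column 1: row 5 has {A,B,D,F,G}; column 1 has {A,B,D,E,F,G}; that leaves C.
At row 5, column 7: row 5 has {A,B,C,D,F,G}; column 7 has {A,B,C,D,F,G}; that leaves E.
At row 7, column 2: row 7 has {A,C,D,E,F,G}; column 2 has {A,C,D,E,F,G}; that leaves B.

E F A G C B D / D C E A B F G / F E C B D G A / G A D E F C B / C G B F A D E / B D G C E A F / A B F D G E C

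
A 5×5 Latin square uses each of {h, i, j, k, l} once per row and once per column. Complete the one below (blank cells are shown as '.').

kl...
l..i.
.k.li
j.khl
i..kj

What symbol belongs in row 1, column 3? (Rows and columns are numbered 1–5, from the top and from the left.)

i

(r1,c4): row 1 has {k,l}; column 4 has {h,i,k,l}, so it must be j.
(r1,c5): row 1 has {j,k,l}; column 5 has {i,j,l}, so it must be h.
(r2,c5): row 2 has {i,l}; column 5 has {h,i,j,l}, so it must be k.
(r3,c1): row 3 has {i,k,l}; column 1 has {i,j,k,l}, so it must be h.
(r3,c3): row 3 has {h,i,k,l}; column 3 has {k}, so it must be j.
(r4,c2): row 4 has {h,j,k,l}; column 2 has {k,l}, so it must be i.
(r5,c2): row 5 has {i,j,k}; column 2 has {i,k,l}, so it must be h.
(r5,c3): row 5 has {h,i,j,k}; column 3 has {j,k}, so it must be l.
(r1,c3): row 1 has {h,j,k,l}; column 3 has {j,k,l}, so it must be i.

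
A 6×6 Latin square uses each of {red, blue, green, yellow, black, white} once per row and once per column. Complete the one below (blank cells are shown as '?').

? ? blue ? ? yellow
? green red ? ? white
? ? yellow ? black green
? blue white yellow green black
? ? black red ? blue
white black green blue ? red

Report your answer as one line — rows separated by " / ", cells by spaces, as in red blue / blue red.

black white blue green red yellow / yellow green red black blue white / blue red yellow white black green / red blue white yellow green black / green yellow black red white blue / white black green blue yellow red

(r2,c4) = black
(r3,c4) = white
(r4,c1) = red
(r6,c5) = yellow
(r1,c4) = green
(r2,c5) = blue
(r3,c1) = blue
(r3,c2) = red
(r5,c5) = white
(r1,c1) = black
(r1,c2) = white
(r1,c5) = red
(r2,c1) = yellow
(r5,c1) = green
(r5,c2) = yellow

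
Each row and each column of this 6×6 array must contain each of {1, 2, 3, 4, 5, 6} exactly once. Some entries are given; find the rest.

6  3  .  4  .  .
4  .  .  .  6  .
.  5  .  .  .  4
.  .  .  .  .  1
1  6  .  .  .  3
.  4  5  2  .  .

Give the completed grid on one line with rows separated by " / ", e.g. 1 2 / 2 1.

(r4,c2): row 4 has {1}; column 2 has {3,4,5,6}, so it must be 2.
(r5,c4): row 5 has {1,3,6}; column 4 has {2,4}, so it must be 5.
(r6,c1): row 6 has {2,4,5}; column 1 has {1,4,6}, so it must be 3.
(r6,c5): row 6 has {2,3,4,5}; column 5 has {6}, so it must be 1.
(r6,c6): row 6 has {1,2,3,4,5}; column 6 has {1,3,4}, so it must be 6.
(r2,c2): row 2 has {4,6}; column 2 has {2,3,4,5,6}, so it must be 1.
(r2,c4): row 2 has {1,4,6}; column 4 has {2,4,5}, so it must be 3.
(r3,c1): row 3 has {4,5}; column 1 has {1,3,4,6}, so it must be 2.
(r3,c5): row 3 has {2,4,5}; column 5 has {1,6}, so it must be 3.
(r4,c1): row 4 has {1,2}; column 1 has {1,2,3,4,6}, so it must be 5.
(r4,c4): row 4 has {1,2,5}; column 4 has {2,3,4,5}, so it must be 6.
(r4,c5): row 4 has {1,2,5,6}; column 5 has {1,3,6}, so it must be 4.
(r5,c5): row 5 has {1,3,5,6}; column 5 has {1,3,4,6}, so it must be 2.
(r1,c5): row 1 has {3,4,6}; column 5 has {1,2,3,4,6}, so it must be 5.
(r1,c6): row 1 has {3,4,5,6}; column 6 has {1,3,4,6}, so it must be 2.
(r2,c3): row 2 has {1,3,4,6}; column 3 has {5}, so it must be 2.
(r2,c6): row 2 has {1,2,3,4,6}; column 6 has {1,2,3,4,6}, so it must be 5.
(r3,c4): row 3 has {2,3,4,5}; column 4 has {2,3,4,5,6}, so it must be 1.
(r4,c3): row 4 has {1,2,4,5,6}; column 3 has {2,5}, so it must be 3.
(r5,c3): row 5 has {1,2,3,5,6}; column 3 has {2,3,5}, so it must be 4.
(r1,c3): row 1 has {2,3,4,5,6}; column 3 has {2,3,4,5}, so it must be 1.
(r3,c3): row 3 has {1,2,3,4,5}; column 3 has {1,2,3,4,5}, so it must be 6.

6 3 1 4 5 2 / 4 1 2 3 6 5 / 2 5 6 1 3 4 / 5 2 3 6 4 1 / 1 6 4 5 2 3 / 3 4 5 2 1 6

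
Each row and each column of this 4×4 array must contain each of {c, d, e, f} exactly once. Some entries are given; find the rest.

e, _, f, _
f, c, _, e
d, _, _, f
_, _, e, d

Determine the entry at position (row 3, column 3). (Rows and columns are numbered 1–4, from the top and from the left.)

Cell (r1,c2): row 1 has {e,f}; column 2 has {c} → d.
Cell (r1,c4): row 1 has {d,e,f}; column 4 has {d,e,f} → c.
Cell (r2,c3): row 2 has {c,e,f}; column 3 has {e,f} → d.
Cell (r3,c2): row 3 has {d,f}; column 2 has {c,d} → e.
Cell (r3,c3): row 3 has {d,e,f}; column 3 has {d,e,f} → c.

c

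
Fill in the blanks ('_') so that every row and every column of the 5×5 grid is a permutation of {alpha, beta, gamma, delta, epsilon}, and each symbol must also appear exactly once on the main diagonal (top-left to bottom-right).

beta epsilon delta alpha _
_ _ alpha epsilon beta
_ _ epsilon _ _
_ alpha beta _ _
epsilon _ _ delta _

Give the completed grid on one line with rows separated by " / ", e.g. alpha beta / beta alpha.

(r1,c5) = gamma
(r4,c4) = gamma
(r5,c3) = gamma
(r5,c5) = alpha
(r2,c2) = delta
(r3,c4) = beta
(r3,c5) = delta
(r4,c1) = delta
(r4,c5) = epsilon
(r5,c2) = beta
(r2,c1) = gamma
(r3,c1) = alpha
(r3,c2) = gamma

beta epsilon delta alpha gamma / gamma delta alpha epsilon beta / alpha gamma epsilon beta delta / delta alpha beta gamma epsilon / epsilon beta gamma delta alpha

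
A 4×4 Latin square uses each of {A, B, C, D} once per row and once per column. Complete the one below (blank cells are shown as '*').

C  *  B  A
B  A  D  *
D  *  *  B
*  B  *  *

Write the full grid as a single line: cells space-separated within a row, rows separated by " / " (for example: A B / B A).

C D B A / B A D C / D C A B / A B C D

(r1,c2): row 1 has {A,B,C}; column 2 has {A,B}, so it must be D.
(r2,c4): row 2 has {A,B,D}; column 4 has {A,B}, so it must be C.
(r3,c2): row 3 has {B,D}; column 2 has {A,B,D}, so it must be C.
(r3,c3): row 3 has {B,C,D}; column 3 has {B,D}, so it must be A.
(r4,c1): row 4 has {B}; column 1 has {B,C,D}, so it must be A.
(r4,c3): row 4 has {A,B}; column 3 has {A,B,D}, so it must be C.
(r4,c4): row 4 has {A,B,C}; column 4 has {A,B,C}, so it must be D.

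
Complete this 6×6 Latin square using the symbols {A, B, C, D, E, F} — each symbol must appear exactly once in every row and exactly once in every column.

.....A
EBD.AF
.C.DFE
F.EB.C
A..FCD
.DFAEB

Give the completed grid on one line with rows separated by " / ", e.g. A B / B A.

D F C E B A / E B D C A F / B C A D F E / F A E B D C / A E B F C D / C D F A E B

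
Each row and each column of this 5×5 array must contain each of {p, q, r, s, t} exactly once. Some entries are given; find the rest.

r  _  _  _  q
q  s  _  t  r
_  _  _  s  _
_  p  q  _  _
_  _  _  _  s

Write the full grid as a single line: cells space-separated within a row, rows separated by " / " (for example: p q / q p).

r t s p q / q s p t r / t q r s p / s p q r t / p r t q s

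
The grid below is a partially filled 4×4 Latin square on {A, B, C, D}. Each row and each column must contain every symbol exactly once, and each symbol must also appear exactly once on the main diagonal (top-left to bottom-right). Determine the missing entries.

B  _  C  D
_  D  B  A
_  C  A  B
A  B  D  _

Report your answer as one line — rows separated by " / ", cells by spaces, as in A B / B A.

(r1,c2) = A
(r2,c1) = C
(r3,c1) = D
(r4,c4) = C

B A C D / C D B A / D C A B / A B D C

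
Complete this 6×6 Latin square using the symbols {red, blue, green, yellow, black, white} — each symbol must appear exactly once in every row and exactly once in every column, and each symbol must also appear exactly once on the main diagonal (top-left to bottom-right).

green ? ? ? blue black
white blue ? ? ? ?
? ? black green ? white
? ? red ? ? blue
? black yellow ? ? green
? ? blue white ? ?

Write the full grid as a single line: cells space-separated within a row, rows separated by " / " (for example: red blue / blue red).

green yellow white red blue black / white blue green black red yellow / blue red black green yellow white / black white red yellow green blue / red black yellow blue white green / yellow green blue white black red

Cell (r1,c3): row 1 has {blue,green,black}; column 3 has {red,blue,yellow,black} → white.
Cell (r2,c3): row 2 has {blue,white}; column 3 has {red,blue,yellow,black,white} → green.
Cell (r4,c4): row 4 has {red,blue}; column 4 has {green,white}; the diagonal has {blue,green,black} → yellow.
Cell (r6,c6): row 6 has {blue,white}; column 6 has {blue,green,black,white}; the diagonal has {blue,green,yellow,black} → red.
Cell (r1,c4): row 1 has {blue,green,black,white}; column 4 has {green,yellow,white} → red.
Cell (r2,c4): row 2 has {blue,green,white}; column 4 has {red,green,yellow,white} → black.
Cell (r2,c6): row 2 has {blue,green,black,white}; column 6 has {red,blue,green,black,white} → yellow.
Cell (r4,c1): row 4 has {red,blue,yellow}; column 1 has {green,white} → black.
Cell (r5,c4): row 5 has {green,yellow,black}; column 4 has {red,green,yellow,black,white} → blue.
Cell (r5,c5): row 5 has {blue,green,yellow,black}; column 5 has {blue}; the diagonal has {red,blue,green,yellow,black} → white.
Cell (r6,c1): row 6 has {red,blue,white}; column 1 has {green,black,white} → yellow.
Cell (r6,c2): row 6 has {red,blue,yellow,white}; column 2 has {blue,black} → green.
Cell (r6,c5): row 6 has {red,blue,green,yellow,white}; column 5 has {blue,white} → black.
Cell (r1,c2): row 1 has {red,blue,green,black,white}; column 2 has {blue,green,black} → yellow.
Cell (r2,c5): row 2 has {blue,green,yellow,black,white}; column 5 has {blue,black,white} → red.
Cell (r3,c2): row 3 has {green,black,white}; column 2 has {blue,green,yellow,black} → red.
Cell (r3,c5): row 3 has {red,green,black,white}; column 5 has {red,blue,black,white} → yellow.
Cell (r4,c2): row 4 has {red,blue,yellow,black}; column 2 has {red,blue,green,yellow,black} → white.
Cell (r4,c5): row 4 has {red,blue,yellow,black,white}; column 5 has {red,blue,yellow,black,white} → green.
Cell (r5,c1): row 5 has {blue,green,yellow,black,white}; column 1 has {green,yellow,black,white} → red.
Cell (r3,c1): row 3 has {red,green,yellow,black,white}; column 1 has {red,green,yellow,black,white} → blue.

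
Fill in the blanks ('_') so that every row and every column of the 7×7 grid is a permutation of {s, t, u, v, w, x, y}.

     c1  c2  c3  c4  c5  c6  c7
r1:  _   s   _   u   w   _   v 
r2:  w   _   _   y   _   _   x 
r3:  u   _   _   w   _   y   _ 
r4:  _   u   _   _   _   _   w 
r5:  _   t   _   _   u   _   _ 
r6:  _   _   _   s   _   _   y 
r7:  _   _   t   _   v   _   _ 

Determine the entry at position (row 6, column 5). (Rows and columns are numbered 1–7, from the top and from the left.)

x

row 2 has {w,x,y}; column 2 has {s,t,u} — only v is left for (r2,c2).
row 3 has {u,w,y}; column 2 has {s,t,u,v} — only x is left for (r3,c2).
row 5 has {t,u}; column 7 has {v,w,x,y} — only s is left for (r5,c7).
row 6 has {s,y}; column 2 has {s,t,u,v,x} — only w is left for (r6,c2).
row 7 has {t,v}; column 2 has {s,t,u,v,w,x} — only y is left for (r7,c2).
row 7 has {t,v,y}; column 4 has {s,u,w,y} — only x is left for (r7,c4).
row 7 has {t,v,x,y}; column 7 has {s,v,w,x,y} — only u is left for (r7,c7).
row 3 has {u,w,x,y}; column 7 has {s,u,v,w,x,y} — only t is left for (r3,c7).
row 5 has {s,t,u}; column 4 has {s,u,w,x,y} — only v is left for (r5,c4).
row 7 has {t,u,v,x,y}; column 1 has {u,w} — only s is left for (r7,c1).
row 7 has {s,t,u,v,x,y}; column 6 has {y} — only w is left for (r7,c6).
row 3 has {t,u,w,x,y}; column 5 has {u,v,w} — only s is left for (r3,c5).
row 4 has {u,w}; column 4 has {s,u,v,w,x,y} — only t is left for (r4,c4).
row 5 has {s,t,u,v}; column 6 has {w,y} — only x is left for (r5,c6).
row 1 has {s,u,v,w}; column 6 has {w,x,y} — only t is left for (r1,c6).
row 2 has {v,w,x,y}; column 5 has {s,u,v,w} — only t is left for (r2,c5).
row 3 has {s,t,u,w,x,y}; column 3 has {t} — only v is left for (r3,c3).
row 5 has {s,t,u,v,x}; column 1 has {s,u,w} — only y is left for (r5,c1).
row 5 has {s,t,u,v,x,y}; column 3 has {t,v} — only w is left for (r5,c3).
row 6 has {s,w,y}; column 5 has {s,t,u,v,w} — only x is left for (r6,c5).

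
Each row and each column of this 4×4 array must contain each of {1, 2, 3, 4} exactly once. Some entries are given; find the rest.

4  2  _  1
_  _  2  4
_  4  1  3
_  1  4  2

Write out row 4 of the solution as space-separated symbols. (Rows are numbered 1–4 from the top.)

3 1 4 2

(r1,c3) = 3
(r2,c2) = 3
(r3,c1) = 2
(r4,c1) = 3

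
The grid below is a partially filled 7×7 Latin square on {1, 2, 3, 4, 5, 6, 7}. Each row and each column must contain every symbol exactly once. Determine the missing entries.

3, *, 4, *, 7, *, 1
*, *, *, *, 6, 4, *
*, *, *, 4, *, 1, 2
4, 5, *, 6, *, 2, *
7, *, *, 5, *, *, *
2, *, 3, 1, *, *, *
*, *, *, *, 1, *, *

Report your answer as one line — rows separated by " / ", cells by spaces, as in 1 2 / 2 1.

3 6 4 2 7 5 1 / 1 2 5 7 6 4 3 / 6 3 7 4 5 1 2 / 4 5 1 6 3 2 7 / 7 1 6 5 2 3 4 / 2 7 3 1 4 6 5 / 5 4 2 3 1 7 6

At row 1, column 4: row 1 has {1,3,4,7}; column 4 has {1,4,5,6}; that leaves 2.
At row 4, column 5: row 4 has {2,4,5,6}; column 5 has {1,6,7}; that leaves 3.
At row 4, column 7: row 4 has {2,3,4,5,6}; column 7 has {1,2}; that leaves 7.
At row 1, column 2: row 1 has {1,2,3,4,7}; column 2 has {5}; that leaves 6.
At row 1, column 6: row 1 has {1,2,3,4,6,7}; column 6 has {1,2,4}; that leaves 5.
At row 3, column 5: row 3 has {1,2,4}; column 5 has {1,3,6,7}; that leaves 5.
At row 4, column 3: row 4 has {2,3,4,5,6,7}; column 3 has {3,4}; that leaves 1.
At row 6, column 5: row 6 has {1,2,3}; column 5 has {1,3,5,6,7}; that leaves 4.
At row 3, column 1: row 3 has {1,2,4,5}; column 1 has {2,3,4,7}; that leaves 6.
At row 3, column 3: row 3 has {1,2,4,5,6}; column 3 has {1,3,4}; that leaves 7.
At row 5, column 5: row 5 has {5,7}; column 5 has {1,3,4,5,6,7}; that leaves 2.
At row 6, column 2: row 6 has {1,2,3,4}; column 2 has {5,6}; that leaves 7.
At row 6, column 6: row 6 has {1,2,3,4,7}; column 6 has {1,2,4,5}; that leaves 6.
At row 6, column 7: row 6 has {1,2,3,4,6,7}; column 7 has {1,2,7}; that leaves 5.
At row 7, column 1: row 7 has {1}; column 1 has {2,3,4,6,7}; that leaves 5.
At row 2, column 1: row 2 has {4,6}; column 1 has {2,3,4,5,6,7}; that leaves 1.
At row 2, column 7: row 2 has {1,4,6}; column 7 has {1,2,5,7}; that leaves 3.
At row 3, column 2: row 3 has {1,2,4,5,6,7}; column 2 has {5,6,7}; that leaves 3.
At row 5, column 3: row 5 has {2,5,7}; column 3 has {1,3,4,7}; that leaves 6.
At row 5, column 6: row 5 has {2,5,6,7}; column 6 has {1,2,4,5,6}; that leaves 3.
At row 5, column 7: row 5 has {2,3,5,6,7}; column 7 has {1,2,3,5,7}; that leaves 4.
At row 7, column 3: row 7 has {1,5}; column 3 has {1,3,4,6,7}; that leaves 2.
At row 7, column 6: row 7 has {1,2,5}; column 6 has {1,2,3,4,5,6}; that leaves 7.
At row 7, column 7: row 7 has {1,2,5,7}; column 7 has {1,2,3,4,5,7}; that leaves 6.
At row 2, column 2: row 2 has {1,3,4,6}; column 2 has {3,5,6,7}; that leaves 2.
At row 2, column 3: row 2 has {1,2,3,4,6}; column 3 has {1,2,3,4,6,7}; that leaves 5.
At row 2, column 4: row 2 has {1,2,3,4,5,6}; column 4 has {1,2,4,5,6}; that leaves 7.
At row 5, column 2: row 5 has {2,3,4,5,6,7}; column 2 has {2,3,5,6,7}; that leaves 1.
At row 7, column 2: row 7 has {1,2,5,6,7}; column 2 has {1,2,3,5,6,7}; that leaves 4.
At row 7, column 4: row 7 has {1,2,4,5,6,7}; column 4 has {1,2,4,5,6,7}; that leaves 3.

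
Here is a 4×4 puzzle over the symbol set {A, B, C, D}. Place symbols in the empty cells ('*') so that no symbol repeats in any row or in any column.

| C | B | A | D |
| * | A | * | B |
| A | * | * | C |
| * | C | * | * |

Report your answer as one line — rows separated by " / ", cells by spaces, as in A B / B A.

C B A D / D A C B / A D B C / B C D A

row 2 has {A,B}; column 1 has {A,C} — only D is left for (r2,c1).
row 2 has {A,B,D}; column 3 has {A} — only C is left for (r2,c3).
row 3 has {A,C}; column 2 has {A,B,C} — only D is left for (r3,c2).
row 3 has {A,C,D}; column 3 has {A,C} — only B is left for (r3,c3).
row 4 has {C}; column 1 has {A,C,D} — only B is left for (r4,c1).
row 4 has {B,C}; column 3 has {A,B,C} — only D is left for (r4,c3).
row 4 has {B,C,D}; column 4 has {B,C,D} — only A is left for (r4,c4).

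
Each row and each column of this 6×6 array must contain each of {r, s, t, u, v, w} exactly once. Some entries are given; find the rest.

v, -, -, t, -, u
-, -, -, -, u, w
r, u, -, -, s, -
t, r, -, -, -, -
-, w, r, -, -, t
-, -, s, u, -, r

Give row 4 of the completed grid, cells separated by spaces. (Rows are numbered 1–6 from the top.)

(r1,c2) = s
(r1,c3) = w
(r1,c5) = r
(r2,c1) = s
(r3,c6) = v
(r4,c6) = s
(r5,c1) = u
(r5,c5) = v
(r6,c1) = w
(r6,c5) = t
(r3,c3) = t
(r3,c4) = w
(r4,c4) = v
(r4,c5) = w
(r5,c4) = s
(r6,c2) = v
(r2,c2) = t
(r2,c3) = v
(r2,c4) = r
(r4,c3) = u

t r u v w s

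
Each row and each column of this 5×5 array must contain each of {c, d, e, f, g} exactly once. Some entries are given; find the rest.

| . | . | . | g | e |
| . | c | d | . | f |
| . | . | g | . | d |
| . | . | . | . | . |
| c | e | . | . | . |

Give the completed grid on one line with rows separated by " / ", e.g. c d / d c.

f d c g e / g c d e f / e f g c d / d g e f c / c e f d g

(r2,c4) = e
(r3,c2) = f
(r3,c4) = c
(r5,c3) = f
(r5,c4) = d
(r5,c5) = g
(r1,c2) = d
(r1,c3) = c
(r2,c1) = g
(r3,c1) = e
(r4,c2) = g
(r4,c3) = e
(r4,c4) = f
(r4,c5) = c
(r1,c1) = f
(r4,c1) = d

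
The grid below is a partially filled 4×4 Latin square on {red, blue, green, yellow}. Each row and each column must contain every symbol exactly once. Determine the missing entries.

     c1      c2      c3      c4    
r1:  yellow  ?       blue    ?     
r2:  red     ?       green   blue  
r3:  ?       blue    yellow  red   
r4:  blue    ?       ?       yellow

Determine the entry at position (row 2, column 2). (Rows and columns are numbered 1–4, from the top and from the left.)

yellow

row 1 has {blue,yellow}; column 4 has {red,blue,yellow} — only green is left for (r1,c4).
row 2 has {red,blue,green}; column 2 has {blue} — only yellow is left for (r2,c2).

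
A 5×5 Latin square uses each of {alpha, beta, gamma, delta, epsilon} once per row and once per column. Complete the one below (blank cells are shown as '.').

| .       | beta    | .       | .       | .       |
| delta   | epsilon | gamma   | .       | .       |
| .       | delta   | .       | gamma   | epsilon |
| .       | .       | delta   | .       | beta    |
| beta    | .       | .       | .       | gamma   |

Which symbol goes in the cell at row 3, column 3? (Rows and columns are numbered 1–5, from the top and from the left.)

beta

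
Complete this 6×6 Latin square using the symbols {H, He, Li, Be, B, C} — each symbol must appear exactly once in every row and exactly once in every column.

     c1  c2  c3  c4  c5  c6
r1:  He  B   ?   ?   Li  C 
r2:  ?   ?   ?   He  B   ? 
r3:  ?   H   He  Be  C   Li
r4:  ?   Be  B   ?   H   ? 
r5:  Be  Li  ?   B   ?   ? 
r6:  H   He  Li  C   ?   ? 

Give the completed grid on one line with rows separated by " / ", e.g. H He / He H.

(r1,c4): row 1 has {He,Li,B,C}; column 4 has {He,Be,B,C}, so it must be H.
(r2,c2): row 2 has {He,B}; column 2 has {H,He,Li,Be,B}, so it must be C.
(r3,c1): row 3 has {H,He,Li,Be,C}; column 1 has {H,He,Be}, so it must be B.
(r4,c4): row 4 has {H,Be,B}; column 4 has {H,He,Be,B,C}, so it must be Li.
(r4,c6): row 4 has {H,Li,Be,B}; column 6 has {Li,C}, so it must be He.
(r5,c5): row 5 has {Li,Be,B}; column 5 has {H,Li,B,C}, so it must be He.
(r5,c6): row 5 has {He,Li,Be,B}; column 6 has {He,Li,C}, so it must be H.
(r6,c5): row 6 has {H,He,Li,C}; column 5 has {H,He,Li,B,C}, so it must be Be.
(r6,c6): row 6 has {H,He,Li,Be,C}; column 6 has {H,He,Li,C}, so it must be B.
(r1,c3): row 1 has {H,He,Li,B,C}; column 3 has {He,Li,B}, so it must be Be.
(r2,c1): row 2 has {He,B,C}; column 1 has {H,He,Be,B}, so it must be Li.
(r2,c3): row 2 has {He,Li,B,C}; column 3 has {He,Li,Be,B}, so it must be H.
(r2,c6): row 2 has {H,He,Li,B,C}; column 6 has {H,He,Li,B,C}, so it must be Be.
(r4,c1): row 4 has {H,He,Li,Be,B}; column 1 has {H,He,Li,Be,B}, so it must be C.
(r5,c3): row 5 has {H,He,Li,Be,B}; column 3 has {H,He,Li,Be,B}, so it must be C.

He B Be H Li C / Li C H He B Be / B H He Be C Li / C Be B Li H He / Be Li C B He H / H He Li C Be B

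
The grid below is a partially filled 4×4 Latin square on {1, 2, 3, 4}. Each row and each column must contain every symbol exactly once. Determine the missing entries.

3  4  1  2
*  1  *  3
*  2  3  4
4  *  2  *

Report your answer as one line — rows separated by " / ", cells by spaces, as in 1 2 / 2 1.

3 4 1 2 / 2 1 4 3 / 1 2 3 4 / 4 3 2 1

At row 2, column 1: row 2 has {1,3}; column 1 has {3,4}; that leaves 2.
At row 2, column 3: row 2 has {1,2,3}; column 3 has {1,2,3}; that leaves 4.
At row 3, column 1: row 3 has {2,3,4}; column 1 has {2,3,4}; that leaves 1.
At row 4, column 2: row 4 has {2,4}; column 2 has {1,2,4}; that leaves 3.
At row 4, column 4: row 4 has {2,3,4}; column 4 has {2,3,4}; that leaves 1.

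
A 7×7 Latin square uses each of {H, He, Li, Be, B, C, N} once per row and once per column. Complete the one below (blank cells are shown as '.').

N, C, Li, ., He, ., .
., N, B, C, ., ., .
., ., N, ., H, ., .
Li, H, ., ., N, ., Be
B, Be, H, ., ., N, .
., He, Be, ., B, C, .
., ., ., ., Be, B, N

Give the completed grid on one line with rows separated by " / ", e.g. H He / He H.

N C Li Be He H B / He N B C Li Be H / Be B N He H Li C / Li H C B N He Be / B Be H Li C N He / H He Be N B C Li / C Li He H Be B N

(r2,c5) = Li
(r4,c6) = He
(r5,c5) = C
(r6,c1) = H
(r6,c7) = Li
(r7,c2) = Li
(r3,c2) = B
(r4,c3) = C
(r4,c4) = B
(r5,c7) = He
(r6,c4) = N
(r7,c3) = He
(r7,c4) = H
(r1,c4) = Be
(r1,c6) = H
(r1,c7) = B
(r2,c6) = Be
(r2,c7) = H
(r3,c6) = Li
(r3,c7) = C
(r5,c4) = Li
(r7,c1) = C
(r2,c1) = He
(r3,c1) = Be
(r3,c4) = He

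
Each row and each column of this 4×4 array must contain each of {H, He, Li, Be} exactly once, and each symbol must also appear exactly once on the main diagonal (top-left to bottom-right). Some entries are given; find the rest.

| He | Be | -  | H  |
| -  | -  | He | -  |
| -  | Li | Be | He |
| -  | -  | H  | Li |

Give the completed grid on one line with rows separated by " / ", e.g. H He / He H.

He Be Li H / Li H He Be / H Li Be He / Be He H Li

(r1,c3): row 1 has {H,He,Be}; column 3 has {H,He,Be}, so it must be Li.
(r2,c2): row 2 has {He}; column 2 has {Li,Be}; the diagonal has {He,Li,Be}, so it must be H.
(r2,c4): row 2 has {H,He}; column 4 has {H,He,Li}, so it must be Be.
(r3,c1): row 3 has {He,Li,Be}; column 1 has {He}, so it must be H.
(r4,c1): row 4 has {H,Li}; column 1 has {H,He}, so it must be Be.
(r4,c2): row 4 has {H,Li,Be}; column 2 has {H,Li,Be}, so it must be He.
(r2,c1): row 2 has {H,He,Be}; column 1 has {H,He,Be}, so it must be Li.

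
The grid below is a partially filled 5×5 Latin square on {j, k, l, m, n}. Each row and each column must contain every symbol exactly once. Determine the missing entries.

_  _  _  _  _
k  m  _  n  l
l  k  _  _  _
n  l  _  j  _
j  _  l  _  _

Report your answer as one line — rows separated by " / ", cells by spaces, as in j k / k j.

m j k l n / k m j n l / l k n m j / n l m j k / j n l k m

(r1,c1) = m
(r2,c3) = j
(r3,c4) = m
(r5,c2) = n
(r5,c4) = k
(r5,c5) = m
(r1,c2) = j
(r1,c4) = l
(r3,c3) = n
(r3,c5) = j
(r4,c5) = k
(r1,c3) = k
(r1,c5) = n
(r4,c3) = m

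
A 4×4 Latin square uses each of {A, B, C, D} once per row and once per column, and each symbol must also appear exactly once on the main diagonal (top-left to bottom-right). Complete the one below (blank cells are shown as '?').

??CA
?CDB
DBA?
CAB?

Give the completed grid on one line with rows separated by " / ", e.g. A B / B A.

B D C A / A C D B / D B A C / C A B D

(r1,c1) = B
(r1,c2) = D
(r2,c1) = A
(r3,c4) = C
(r4,c4) = D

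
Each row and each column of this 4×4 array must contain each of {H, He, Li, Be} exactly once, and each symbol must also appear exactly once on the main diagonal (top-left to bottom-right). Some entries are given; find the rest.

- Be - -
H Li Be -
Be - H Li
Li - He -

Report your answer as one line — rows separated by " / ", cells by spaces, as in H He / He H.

He Be Li H / H Li Be He / Be He H Li / Li H He Be

(r1,c1) = He
(r1,c3) = Li
(r1,c4) = H
(r2,c4) = He
(r3,c2) = He
(r4,c2) = H
(r4,c4) = Be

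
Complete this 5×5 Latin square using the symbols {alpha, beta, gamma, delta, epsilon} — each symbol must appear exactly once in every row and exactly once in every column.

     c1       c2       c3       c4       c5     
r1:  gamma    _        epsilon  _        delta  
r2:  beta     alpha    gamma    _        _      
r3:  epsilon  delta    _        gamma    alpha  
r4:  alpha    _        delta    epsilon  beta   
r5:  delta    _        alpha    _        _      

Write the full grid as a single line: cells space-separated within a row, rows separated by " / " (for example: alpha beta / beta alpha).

gamma beta epsilon alpha delta / beta alpha gamma delta epsilon / epsilon delta beta gamma alpha / alpha gamma delta epsilon beta / delta epsilon alpha beta gamma

At row 1, column 2: row 1 has {gamma,delta,epsilon}; column 2 has {alpha,delta}; that leaves beta.
At row 1, column 4: row 1 has {beta,gamma,delta,epsilon}; column 4 has {gamma,epsilon}; that leaves alpha.
At row 2, column 4: row 2 has {alpha,beta,gamma}; column 4 has {alpha,gamma,epsilon}; that leaves delta.
At row 2, column 5: row 2 has {alpha,beta,gamma,delta}; column 5 has {alpha,beta,delta}; that leaves epsilon.
At row 3, column 3: row 3 has {alpha,gamma,delta,epsilon}; column 3 has {alpha,gamma,delta,epsilon}; that leaves beta.
At row 4, column 2: row 4 has {alpha,beta,delta,epsilon}; column 2 has {alpha,beta,delta}; that leaves gamma.
At row 5, column 2: row 5 has {alpha,delta}; column 2 has {alpha,beta,gamma,delta}; that leaves epsilon.
At row 5, column 4: row 5 has {alpha,delta,epsilon}; column 4 has {alpha,gamma,delta,epsilon}; that leaves beta.
At row 5, column 5: row 5 has {alpha,beta,delta,epsilon}; column 5 has {alpha,beta,delta,epsilon}; that leaves gamma.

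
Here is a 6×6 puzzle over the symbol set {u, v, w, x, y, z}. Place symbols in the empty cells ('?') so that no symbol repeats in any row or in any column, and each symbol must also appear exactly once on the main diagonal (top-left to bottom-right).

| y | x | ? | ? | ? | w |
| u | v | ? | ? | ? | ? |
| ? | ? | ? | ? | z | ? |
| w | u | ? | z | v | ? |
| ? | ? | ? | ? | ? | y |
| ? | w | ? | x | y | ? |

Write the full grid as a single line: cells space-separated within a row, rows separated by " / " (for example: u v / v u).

y x z v u w / u v x y w z / x y w u z v / w u y z v x / v z u w x y / z w v x y u

(r1,c5) = u
(r3,c2) = y
(r4,c6) = x
(r5,c2) = z
(r6,c6) = u
(r1,c4) = v
(r2,c6) = z
(r3,c6) = v
(r4,c3) = y
(r1,c3) = z
(r3,c1) = x
(r3,c3) = w
(r3,c4) = u
(r5,c1) = v
(r5,c4) = w
(r5,c5) = x
(r6,c1) = z
(r6,c3) = v
(r2,c3) = x
(r2,c4) = y
(r2,c5) = w
(r5,c3) = u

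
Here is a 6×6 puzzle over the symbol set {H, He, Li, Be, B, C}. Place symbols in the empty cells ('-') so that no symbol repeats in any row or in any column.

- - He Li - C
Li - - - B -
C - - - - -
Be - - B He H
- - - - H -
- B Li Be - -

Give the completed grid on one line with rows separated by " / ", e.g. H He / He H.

(r1,c5) = Be
(r3,c5) = Li
(r4,c3) = C
(r6,c5) = C
(r6,c6) = He
(r1,c2) = H
(r2,c6) = Be
(r3,c6) = B
(r4,c2) = Li
(r5,c6) = Li
(r6,c1) = H
(r1,c1) = B
(r2,c3) = H
(r3,c3) = Be
(r5,c1) = He
(r5,c3) = B
(r5,c4) = C
(r2,c4) = He
(r3,c2) = He
(r3,c4) = H
(r5,c2) = Be
(r2,c2) = C

B H He Li Be C / Li C H He B Be / C He Be H Li B / Be Li C B He H / He Be B C H Li / H B Li Be C He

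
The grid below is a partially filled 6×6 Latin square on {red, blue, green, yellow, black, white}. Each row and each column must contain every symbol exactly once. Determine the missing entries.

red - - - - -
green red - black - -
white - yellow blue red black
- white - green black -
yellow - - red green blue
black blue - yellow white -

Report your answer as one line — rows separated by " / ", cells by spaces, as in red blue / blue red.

red yellow black white blue green / green red blue black yellow white / white green yellow blue red black / blue white red green black yellow / yellow black white red green blue / black blue green yellow white red

At row 1, column 4: row 1 has {red}; column 4 has {red,blue,green,yellow,black}; that leaves white.
At row 3, column 2: row 3 has {red,blue,yellow,black,white}; column 2 has {red,blue,white}; that leaves green.
At row 4, column 1: row 4 has {green,black,white}; column 1 has {red,green,yellow,black,white}; that leaves blue.
At row 4, column 3: row 4 has {blue,green,black,white}; column 3 has {yellow}; that leaves red.
At row 4, column 6: row 4 has {red,blue,green,black,white}; column 6 has {blue,black}; that leaves yellow.
At row 5, column 2: row 5 has {red,blue,green,yellow}; column 2 has {red,blue,green,white}; that leaves black.
At row 5, column 3: row 5 has {red,blue,green,yellow,black}; column 3 has {red,yellow}; that leaves white.
At row 6, column 3: row 6 has {blue,yellow,black,white}; column 3 has {red,yellow,white}; that leaves green.
At row 6, column 6: row 6 has {blue,green,yellow,black,white}; column 6 has {blue,yellow,black}; that leaves red.
At row 1, column 2: row 1 has {red,white}; column 2 has {red,blue,green,black,white}; that leaves yellow.
At row 1, column 5: row 1 has {red,yellow,white}; column 5 has {red,green,black,white}; that leaves blue.
At row 1, column 6: row 1 has {red,blue,yellow,white}; column 6 has {red,blue,yellow,black}; that leaves green.
At row 2, column 3: row 2 has {red,green,black}; column 3 has {red,green,yellow,white}; that leaves blue.
At row 2, column 5: row 2 has {red,blue,green,black}; column 5 has {red,blue,green,black,white}; that leaves yellow.
At row 2, column 6: row 2 has {red,blue,green,yellow,black}; column 6 has {red,blue,green,yellow,black}; that leaves white.
At row 1, column 3: row 1 has {red,blue,green,yellow,white}; column 3 has {red,blue,green,yellow,white}; that leaves black.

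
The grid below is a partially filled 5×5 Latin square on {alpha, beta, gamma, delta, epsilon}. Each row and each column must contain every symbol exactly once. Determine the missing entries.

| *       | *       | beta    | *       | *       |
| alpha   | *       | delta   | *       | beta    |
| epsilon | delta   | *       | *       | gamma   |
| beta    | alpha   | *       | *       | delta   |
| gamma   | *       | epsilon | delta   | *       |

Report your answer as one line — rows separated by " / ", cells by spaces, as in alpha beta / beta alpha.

(r1,c1) = delta
(r3,c3) = alpha
(r3,c4) = beta
(r4,c3) = gamma
(r4,c4) = epsilon
(r5,c2) = beta
(r5,c5) = alpha
(r1,c5) = epsilon
(r2,c4) = gamma
(r1,c2) = gamma
(r1,c4) = alpha
(r2,c2) = epsilon

delta gamma beta alpha epsilon / alpha epsilon delta gamma beta / epsilon delta alpha beta gamma / beta alpha gamma epsilon delta / gamma beta epsilon delta alpha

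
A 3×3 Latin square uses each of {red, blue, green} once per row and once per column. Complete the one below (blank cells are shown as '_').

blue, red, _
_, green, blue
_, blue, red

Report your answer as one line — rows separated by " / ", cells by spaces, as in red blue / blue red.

blue red green / red green blue / green blue red

At row 1, column 3: row 1 has {red,blue}; column 3 has {red,blue}; that leaves green.
At row 2, column 1: row 2 has {blue,green}; column 1 has {blue}; that leaves red.
At row 3, column 1: row 3 has {red,blue}; column 1 has {red,blue}; that leaves green.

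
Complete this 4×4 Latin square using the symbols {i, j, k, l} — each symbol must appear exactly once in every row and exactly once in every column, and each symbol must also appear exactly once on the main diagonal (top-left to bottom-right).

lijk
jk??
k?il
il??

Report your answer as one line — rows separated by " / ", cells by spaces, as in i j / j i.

(r2,c3): row 2 has {j,k}; column 3 has {i,j}, so it must be l.
(r2,c4): row 2 has {j,k,l}; column 4 has {k,l}, so it must be i.
(r3,c2): row 3 has {i,k,l}; column 2 has {i,k,l}, so it must be j.
(r4,c3): row 4 has {i,l}; column 3 has {i,j,l}, so it must be k.
(r4,c4): row 4 has {i,k,l}; column 4 has {i,k,l}; the diagonal has {i,k,l}, so it must be j.

l i j k / j k l i / k j i l / i l k j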